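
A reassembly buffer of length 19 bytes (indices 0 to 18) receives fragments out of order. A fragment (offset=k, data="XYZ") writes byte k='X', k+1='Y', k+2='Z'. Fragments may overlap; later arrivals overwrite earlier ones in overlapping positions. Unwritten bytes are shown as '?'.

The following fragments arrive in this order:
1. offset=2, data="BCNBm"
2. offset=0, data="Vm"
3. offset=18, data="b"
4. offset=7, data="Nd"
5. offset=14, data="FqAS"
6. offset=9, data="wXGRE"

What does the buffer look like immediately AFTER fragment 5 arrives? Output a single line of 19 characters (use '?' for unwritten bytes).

Fragment 1: offset=2 data="BCNBm" -> buffer=??BCNBm????????????
Fragment 2: offset=0 data="Vm" -> buffer=VmBCNBm????????????
Fragment 3: offset=18 data="b" -> buffer=VmBCNBm???????????b
Fragment 4: offset=7 data="Nd" -> buffer=VmBCNBmNd?????????b
Fragment 5: offset=14 data="FqAS" -> buffer=VmBCNBmNd?????FqASb

Answer: VmBCNBmNd?????FqASb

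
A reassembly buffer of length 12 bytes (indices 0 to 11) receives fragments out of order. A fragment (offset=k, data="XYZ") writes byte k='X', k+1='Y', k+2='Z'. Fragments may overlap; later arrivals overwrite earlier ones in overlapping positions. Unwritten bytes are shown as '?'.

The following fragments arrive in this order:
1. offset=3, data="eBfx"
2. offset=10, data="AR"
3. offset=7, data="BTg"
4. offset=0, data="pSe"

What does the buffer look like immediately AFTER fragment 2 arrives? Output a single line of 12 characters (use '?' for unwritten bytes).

Answer: ???eBfx???AR

Derivation:
Fragment 1: offset=3 data="eBfx" -> buffer=???eBfx?????
Fragment 2: offset=10 data="AR" -> buffer=???eBfx???AR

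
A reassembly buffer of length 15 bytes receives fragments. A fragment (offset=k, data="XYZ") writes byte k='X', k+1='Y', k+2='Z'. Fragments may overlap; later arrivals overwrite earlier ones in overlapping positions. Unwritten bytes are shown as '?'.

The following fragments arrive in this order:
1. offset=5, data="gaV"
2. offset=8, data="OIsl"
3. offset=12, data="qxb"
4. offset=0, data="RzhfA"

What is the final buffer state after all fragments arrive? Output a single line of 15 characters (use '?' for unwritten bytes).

Fragment 1: offset=5 data="gaV" -> buffer=?????gaV???????
Fragment 2: offset=8 data="OIsl" -> buffer=?????gaVOIsl???
Fragment 3: offset=12 data="qxb" -> buffer=?????gaVOIslqxb
Fragment 4: offset=0 data="RzhfA" -> buffer=RzhfAgaVOIslqxb

Answer: RzhfAgaVOIslqxb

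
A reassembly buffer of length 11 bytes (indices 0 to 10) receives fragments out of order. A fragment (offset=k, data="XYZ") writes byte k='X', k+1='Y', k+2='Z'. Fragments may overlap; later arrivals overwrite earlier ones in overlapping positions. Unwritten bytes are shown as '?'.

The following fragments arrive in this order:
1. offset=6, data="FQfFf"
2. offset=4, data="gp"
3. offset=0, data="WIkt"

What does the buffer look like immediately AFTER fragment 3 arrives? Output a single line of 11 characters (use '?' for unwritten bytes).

Answer: WIktgpFQfFf

Derivation:
Fragment 1: offset=6 data="FQfFf" -> buffer=??????FQfFf
Fragment 2: offset=4 data="gp" -> buffer=????gpFQfFf
Fragment 3: offset=0 data="WIkt" -> buffer=WIktgpFQfFf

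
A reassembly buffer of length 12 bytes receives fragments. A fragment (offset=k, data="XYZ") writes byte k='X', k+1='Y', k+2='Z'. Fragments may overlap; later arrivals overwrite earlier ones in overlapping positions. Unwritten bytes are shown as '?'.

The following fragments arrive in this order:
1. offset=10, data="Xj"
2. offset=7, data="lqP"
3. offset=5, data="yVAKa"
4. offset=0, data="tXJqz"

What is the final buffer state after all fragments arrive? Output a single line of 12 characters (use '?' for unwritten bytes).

Fragment 1: offset=10 data="Xj" -> buffer=??????????Xj
Fragment 2: offset=7 data="lqP" -> buffer=???????lqPXj
Fragment 3: offset=5 data="yVAKa" -> buffer=?????yVAKaXj
Fragment 4: offset=0 data="tXJqz" -> buffer=tXJqzyVAKaXj

Answer: tXJqzyVAKaXj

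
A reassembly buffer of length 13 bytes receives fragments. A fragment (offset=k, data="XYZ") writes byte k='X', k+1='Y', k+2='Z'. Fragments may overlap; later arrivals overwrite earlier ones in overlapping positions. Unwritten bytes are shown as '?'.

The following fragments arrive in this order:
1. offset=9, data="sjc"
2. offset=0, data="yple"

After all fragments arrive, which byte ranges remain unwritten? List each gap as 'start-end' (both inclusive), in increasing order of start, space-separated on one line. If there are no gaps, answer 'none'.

Fragment 1: offset=9 len=3
Fragment 2: offset=0 len=4
Gaps: 4-8 12-12

Answer: 4-8 12-12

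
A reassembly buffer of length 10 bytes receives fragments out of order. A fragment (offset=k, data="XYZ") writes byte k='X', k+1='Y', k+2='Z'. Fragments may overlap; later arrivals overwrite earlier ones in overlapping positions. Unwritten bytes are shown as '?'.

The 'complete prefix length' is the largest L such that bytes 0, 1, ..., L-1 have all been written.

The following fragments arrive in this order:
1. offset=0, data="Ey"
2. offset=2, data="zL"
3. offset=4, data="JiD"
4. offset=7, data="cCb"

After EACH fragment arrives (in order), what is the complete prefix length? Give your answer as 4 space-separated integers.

Fragment 1: offset=0 data="Ey" -> buffer=Ey???????? -> prefix_len=2
Fragment 2: offset=2 data="zL" -> buffer=EyzL?????? -> prefix_len=4
Fragment 3: offset=4 data="JiD" -> buffer=EyzLJiD??? -> prefix_len=7
Fragment 4: offset=7 data="cCb" -> buffer=EyzLJiDcCb -> prefix_len=10

Answer: 2 4 7 10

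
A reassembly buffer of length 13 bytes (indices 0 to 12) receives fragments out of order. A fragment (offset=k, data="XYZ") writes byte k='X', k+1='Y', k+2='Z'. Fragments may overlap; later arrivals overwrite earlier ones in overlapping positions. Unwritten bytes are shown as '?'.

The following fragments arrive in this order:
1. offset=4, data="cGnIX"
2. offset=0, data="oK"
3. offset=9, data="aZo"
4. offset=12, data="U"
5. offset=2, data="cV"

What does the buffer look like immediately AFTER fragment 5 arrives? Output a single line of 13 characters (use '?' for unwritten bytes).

Answer: oKcVcGnIXaZoU

Derivation:
Fragment 1: offset=4 data="cGnIX" -> buffer=????cGnIX????
Fragment 2: offset=0 data="oK" -> buffer=oK??cGnIX????
Fragment 3: offset=9 data="aZo" -> buffer=oK??cGnIXaZo?
Fragment 4: offset=12 data="U" -> buffer=oK??cGnIXaZoU
Fragment 5: offset=2 data="cV" -> buffer=oKcVcGnIXaZoU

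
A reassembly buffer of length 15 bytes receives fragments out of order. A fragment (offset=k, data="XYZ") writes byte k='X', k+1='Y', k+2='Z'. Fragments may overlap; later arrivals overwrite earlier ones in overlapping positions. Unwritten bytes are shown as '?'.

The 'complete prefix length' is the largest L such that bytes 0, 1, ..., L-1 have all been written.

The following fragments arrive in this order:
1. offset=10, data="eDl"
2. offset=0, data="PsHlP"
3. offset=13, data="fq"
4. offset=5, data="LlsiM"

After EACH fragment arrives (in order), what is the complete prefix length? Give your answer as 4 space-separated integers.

Answer: 0 5 5 15

Derivation:
Fragment 1: offset=10 data="eDl" -> buffer=??????????eDl?? -> prefix_len=0
Fragment 2: offset=0 data="PsHlP" -> buffer=PsHlP?????eDl?? -> prefix_len=5
Fragment 3: offset=13 data="fq" -> buffer=PsHlP?????eDlfq -> prefix_len=5
Fragment 4: offset=5 data="LlsiM" -> buffer=PsHlPLlsiMeDlfq -> prefix_len=15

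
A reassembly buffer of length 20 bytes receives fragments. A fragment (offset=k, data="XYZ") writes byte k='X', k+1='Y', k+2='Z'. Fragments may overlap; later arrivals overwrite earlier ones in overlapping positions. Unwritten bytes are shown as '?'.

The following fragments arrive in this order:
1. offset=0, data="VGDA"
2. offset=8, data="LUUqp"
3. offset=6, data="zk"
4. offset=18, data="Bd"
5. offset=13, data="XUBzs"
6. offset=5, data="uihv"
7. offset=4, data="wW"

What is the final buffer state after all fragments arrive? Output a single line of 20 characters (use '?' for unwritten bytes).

Answer: VGDAwWihvUUqpXUBzsBd

Derivation:
Fragment 1: offset=0 data="VGDA" -> buffer=VGDA????????????????
Fragment 2: offset=8 data="LUUqp" -> buffer=VGDA????LUUqp???????
Fragment 3: offset=6 data="zk" -> buffer=VGDA??zkLUUqp???????
Fragment 4: offset=18 data="Bd" -> buffer=VGDA??zkLUUqp?????Bd
Fragment 5: offset=13 data="XUBzs" -> buffer=VGDA??zkLUUqpXUBzsBd
Fragment 6: offset=5 data="uihv" -> buffer=VGDA?uihvUUqpXUBzsBd
Fragment 7: offset=4 data="wW" -> buffer=VGDAwWihvUUqpXUBzsBd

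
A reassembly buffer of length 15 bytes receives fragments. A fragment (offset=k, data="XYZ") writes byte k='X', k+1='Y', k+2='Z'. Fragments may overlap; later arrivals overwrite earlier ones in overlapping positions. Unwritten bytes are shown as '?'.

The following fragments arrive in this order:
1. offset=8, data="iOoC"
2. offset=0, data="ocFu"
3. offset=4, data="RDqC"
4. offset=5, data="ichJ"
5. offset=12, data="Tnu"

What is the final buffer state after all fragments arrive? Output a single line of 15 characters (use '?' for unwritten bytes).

Fragment 1: offset=8 data="iOoC" -> buffer=????????iOoC???
Fragment 2: offset=0 data="ocFu" -> buffer=ocFu????iOoC???
Fragment 3: offset=4 data="RDqC" -> buffer=ocFuRDqCiOoC???
Fragment 4: offset=5 data="ichJ" -> buffer=ocFuRichJOoC???
Fragment 5: offset=12 data="Tnu" -> buffer=ocFuRichJOoCTnu

Answer: ocFuRichJOoCTnu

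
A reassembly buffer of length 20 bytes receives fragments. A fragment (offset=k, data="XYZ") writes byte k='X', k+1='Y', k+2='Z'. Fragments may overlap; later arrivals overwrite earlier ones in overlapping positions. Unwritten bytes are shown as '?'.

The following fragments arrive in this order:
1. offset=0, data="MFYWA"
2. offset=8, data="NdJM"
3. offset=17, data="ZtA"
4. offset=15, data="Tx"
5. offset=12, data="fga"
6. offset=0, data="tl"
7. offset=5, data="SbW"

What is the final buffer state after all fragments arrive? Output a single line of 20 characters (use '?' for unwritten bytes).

Fragment 1: offset=0 data="MFYWA" -> buffer=MFYWA???????????????
Fragment 2: offset=8 data="NdJM" -> buffer=MFYWA???NdJM????????
Fragment 3: offset=17 data="ZtA" -> buffer=MFYWA???NdJM?????ZtA
Fragment 4: offset=15 data="Tx" -> buffer=MFYWA???NdJM???TxZtA
Fragment 5: offset=12 data="fga" -> buffer=MFYWA???NdJMfgaTxZtA
Fragment 6: offset=0 data="tl" -> buffer=tlYWA???NdJMfgaTxZtA
Fragment 7: offset=5 data="SbW" -> buffer=tlYWASbWNdJMfgaTxZtA

Answer: tlYWASbWNdJMfgaTxZtA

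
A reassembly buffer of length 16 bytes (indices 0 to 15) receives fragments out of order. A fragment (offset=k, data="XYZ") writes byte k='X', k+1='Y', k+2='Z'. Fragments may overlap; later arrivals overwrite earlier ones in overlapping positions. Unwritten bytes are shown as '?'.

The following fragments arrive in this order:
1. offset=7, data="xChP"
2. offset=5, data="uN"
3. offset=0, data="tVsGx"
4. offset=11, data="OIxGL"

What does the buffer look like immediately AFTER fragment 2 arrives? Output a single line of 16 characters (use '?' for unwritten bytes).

Fragment 1: offset=7 data="xChP" -> buffer=???????xChP?????
Fragment 2: offset=5 data="uN" -> buffer=?????uNxChP?????

Answer: ?????uNxChP?????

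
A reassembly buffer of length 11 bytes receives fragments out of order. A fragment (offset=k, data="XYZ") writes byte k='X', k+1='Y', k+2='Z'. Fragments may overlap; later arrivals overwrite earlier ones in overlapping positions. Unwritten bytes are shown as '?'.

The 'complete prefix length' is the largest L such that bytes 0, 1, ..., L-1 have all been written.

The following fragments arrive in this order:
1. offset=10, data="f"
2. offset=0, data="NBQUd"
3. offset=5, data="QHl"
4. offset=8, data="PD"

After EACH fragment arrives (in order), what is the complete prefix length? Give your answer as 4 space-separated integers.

Fragment 1: offset=10 data="f" -> buffer=??????????f -> prefix_len=0
Fragment 2: offset=0 data="NBQUd" -> buffer=NBQUd?????f -> prefix_len=5
Fragment 3: offset=5 data="QHl" -> buffer=NBQUdQHl??f -> prefix_len=8
Fragment 4: offset=8 data="PD" -> buffer=NBQUdQHlPDf -> prefix_len=11

Answer: 0 5 8 11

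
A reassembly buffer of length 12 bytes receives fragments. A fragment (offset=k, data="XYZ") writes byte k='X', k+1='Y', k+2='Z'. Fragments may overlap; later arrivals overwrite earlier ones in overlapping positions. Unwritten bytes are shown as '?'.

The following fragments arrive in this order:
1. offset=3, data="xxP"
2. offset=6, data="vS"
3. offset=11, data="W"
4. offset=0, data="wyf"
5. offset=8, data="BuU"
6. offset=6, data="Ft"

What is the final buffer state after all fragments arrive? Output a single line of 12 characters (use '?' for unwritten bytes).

Fragment 1: offset=3 data="xxP" -> buffer=???xxP??????
Fragment 2: offset=6 data="vS" -> buffer=???xxPvS????
Fragment 3: offset=11 data="W" -> buffer=???xxPvS???W
Fragment 4: offset=0 data="wyf" -> buffer=wyfxxPvS???W
Fragment 5: offset=8 data="BuU" -> buffer=wyfxxPvSBuUW
Fragment 6: offset=6 data="Ft" -> buffer=wyfxxPFtBuUW

Answer: wyfxxPFtBuUW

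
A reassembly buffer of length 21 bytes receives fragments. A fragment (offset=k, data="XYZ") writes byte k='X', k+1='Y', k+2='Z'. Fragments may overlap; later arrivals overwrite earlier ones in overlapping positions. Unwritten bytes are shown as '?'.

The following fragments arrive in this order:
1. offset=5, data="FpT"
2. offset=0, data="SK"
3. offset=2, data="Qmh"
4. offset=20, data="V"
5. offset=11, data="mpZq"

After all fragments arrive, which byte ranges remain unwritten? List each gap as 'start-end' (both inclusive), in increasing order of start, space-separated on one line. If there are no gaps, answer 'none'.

Answer: 8-10 15-19

Derivation:
Fragment 1: offset=5 len=3
Fragment 2: offset=0 len=2
Fragment 3: offset=2 len=3
Fragment 4: offset=20 len=1
Fragment 5: offset=11 len=4
Gaps: 8-10 15-19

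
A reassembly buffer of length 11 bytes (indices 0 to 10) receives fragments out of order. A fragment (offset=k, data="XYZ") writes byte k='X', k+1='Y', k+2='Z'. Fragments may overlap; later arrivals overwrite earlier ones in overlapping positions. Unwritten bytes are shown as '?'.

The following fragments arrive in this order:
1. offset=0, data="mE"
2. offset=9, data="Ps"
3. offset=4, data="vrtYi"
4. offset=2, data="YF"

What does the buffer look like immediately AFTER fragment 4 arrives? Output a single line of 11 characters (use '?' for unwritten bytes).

Fragment 1: offset=0 data="mE" -> buffer=mE?????????
Fragment 2: offset=9 data="Ps" -> buffer=mE???????Ps
Fragment 3: offset=4 data="vrtYi" -> buffer=mE??vrtYiPs
Fragment 4: offset=2 data="YF" -> buffer=mEYFvrtYiPs

Answer: mEYFvrtYiPs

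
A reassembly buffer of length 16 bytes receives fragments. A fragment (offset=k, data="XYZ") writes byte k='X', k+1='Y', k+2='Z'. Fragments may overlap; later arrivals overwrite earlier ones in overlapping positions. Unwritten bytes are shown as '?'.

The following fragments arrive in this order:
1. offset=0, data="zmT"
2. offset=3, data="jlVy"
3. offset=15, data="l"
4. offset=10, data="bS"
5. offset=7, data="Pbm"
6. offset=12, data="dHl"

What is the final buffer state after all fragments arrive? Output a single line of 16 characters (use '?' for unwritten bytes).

Fragment 1: offset=0 data="zmT" -> buffer=zmT?????????????
Fragment 2: offset=3 data="jlVy" -> buffer=zmTjlVy?????????
Fragment 3: offset=15 data="l" -> buffer=zmTjlVy????????l
Fragment 4: offset=10 data="bS" -> buffer=zmTjlVy???bS???l
Fragment 5: offset=7 data="Pbm" -> buffer=zmTjlVyPbmbS???l
Fragment 6: offset=12 data="dHl" -> buffer=zmTjlVyPbmbSdHll

Answer: zmTjlVyPbmbSdHll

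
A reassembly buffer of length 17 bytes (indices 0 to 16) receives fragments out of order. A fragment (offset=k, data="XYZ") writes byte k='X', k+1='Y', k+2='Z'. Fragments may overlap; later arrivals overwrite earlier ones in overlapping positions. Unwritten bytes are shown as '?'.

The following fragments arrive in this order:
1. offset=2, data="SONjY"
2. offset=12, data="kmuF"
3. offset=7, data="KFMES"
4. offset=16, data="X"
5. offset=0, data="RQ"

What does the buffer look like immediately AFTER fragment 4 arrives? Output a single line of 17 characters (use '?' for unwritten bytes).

Fragment 1: offset=2 data="SONjY" -> buffer=??SONjY??????????
Fragment 2: offset=12 data="kmuF" -> buffer=??SONjY?????kmuF?
Fragment 3: offset=7 data="KFMES" -> buffer=??SONjYKFMESkmuF?
Fragment 4: offset=16 data="X" -> buffer=??SONjYKFMESkmuFX

Answer: ??SONjYKFMESkmuFX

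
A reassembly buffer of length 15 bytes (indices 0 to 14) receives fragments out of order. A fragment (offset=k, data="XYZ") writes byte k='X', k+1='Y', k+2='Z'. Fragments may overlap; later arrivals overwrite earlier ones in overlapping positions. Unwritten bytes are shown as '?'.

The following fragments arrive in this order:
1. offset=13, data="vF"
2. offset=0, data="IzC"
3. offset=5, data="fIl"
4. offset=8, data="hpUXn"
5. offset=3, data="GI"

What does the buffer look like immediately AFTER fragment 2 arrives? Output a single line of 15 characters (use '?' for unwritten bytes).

Answer: IzC??????????vF

Derivation:
Fragment 1: offset=13 data="vF" -> buffer=?????????????vF
Fragment 2: offset=0 data="IzC" -> buffer=IzC??????????vF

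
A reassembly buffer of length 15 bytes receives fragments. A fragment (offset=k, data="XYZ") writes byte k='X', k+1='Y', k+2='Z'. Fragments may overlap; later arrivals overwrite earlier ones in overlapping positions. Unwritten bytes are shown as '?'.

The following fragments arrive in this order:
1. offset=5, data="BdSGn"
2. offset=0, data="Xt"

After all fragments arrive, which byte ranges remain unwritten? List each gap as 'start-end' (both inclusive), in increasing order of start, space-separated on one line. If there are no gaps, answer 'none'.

Answer: 2-4 10-14

Derivation:
Fragment 1: offset=5 len=5
Fragment 2: offset=0 len=2
Gaps: 2-4 10-14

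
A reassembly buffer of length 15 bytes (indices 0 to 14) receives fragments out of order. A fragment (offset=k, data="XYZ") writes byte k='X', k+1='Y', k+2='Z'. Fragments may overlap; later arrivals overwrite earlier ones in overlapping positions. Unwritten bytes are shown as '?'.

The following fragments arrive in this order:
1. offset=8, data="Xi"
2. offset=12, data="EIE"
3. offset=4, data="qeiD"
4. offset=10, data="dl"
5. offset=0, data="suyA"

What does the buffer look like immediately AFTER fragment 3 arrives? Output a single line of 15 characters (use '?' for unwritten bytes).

Fragment 1: offset=8 data="Xi" -> buffer=????????Xi?????
Fragment 2: offset=12 data="EIE" -> buffer=????????Xi??EIE
Fragment 3: offset=4 data="qeiD" -> buffer=????qeiDXi??EIE

Answer: ????qeiDXi??EIE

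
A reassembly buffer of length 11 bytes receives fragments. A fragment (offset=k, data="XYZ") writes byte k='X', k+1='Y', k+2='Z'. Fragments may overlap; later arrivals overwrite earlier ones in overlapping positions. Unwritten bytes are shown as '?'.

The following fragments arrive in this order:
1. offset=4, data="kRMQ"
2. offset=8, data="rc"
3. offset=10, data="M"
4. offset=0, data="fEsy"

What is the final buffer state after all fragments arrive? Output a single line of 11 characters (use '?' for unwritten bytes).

Answer: fEsykRMQrcM

Derivation:
Fragment 1: offset=4 data="kRMQ" -> buffer=????kRMQ???
Fragment 2: offset=8 data="rc" -> buffer=????kRMQrc?
Fragment 3: offset=10 data="M" -> buffer=????kRMQrcM
Fragment 4: offset=0 data="fEsy" -> buffer=fEsykRMQrcM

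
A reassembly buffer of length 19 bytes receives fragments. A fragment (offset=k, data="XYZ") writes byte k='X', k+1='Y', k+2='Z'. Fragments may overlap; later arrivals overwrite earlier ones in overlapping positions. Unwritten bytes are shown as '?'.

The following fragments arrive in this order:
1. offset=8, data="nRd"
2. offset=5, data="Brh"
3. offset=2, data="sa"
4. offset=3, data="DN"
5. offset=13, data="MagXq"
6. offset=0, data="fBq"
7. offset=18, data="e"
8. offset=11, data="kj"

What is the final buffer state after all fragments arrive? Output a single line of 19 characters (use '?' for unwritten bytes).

Answer: fBqDNBrhnRdkjMagXqe

Derivation:
Fragment 1: offset=8 data="nRd" -> buffer=????????nRd????????
Fragment 2: offset=5 data="Brh" -> buffer=?????BrhnRd????????
Fragment 3: offset=2 data="sa" -> buffer=??sa?BrhnRd????????
Fragment 4: offset=3 data="DN" -> buffer=??sDNBrhnRd????????
Fragment 5: offset=13 data="MagXq" -> buffer=??sDNBrhnRd??MagXq?
Fragment 6: offset=0 data="fBq" -> buffer=fBqDNBrhnRd??MagXq?
Fragment 7: offset=18 data="e" -> buffer=fBqDNBrhnRd??MagXqe
Fragment 8: offset=11 data="kj" -> buffer=fBqDNBrhnRdkjMagXqe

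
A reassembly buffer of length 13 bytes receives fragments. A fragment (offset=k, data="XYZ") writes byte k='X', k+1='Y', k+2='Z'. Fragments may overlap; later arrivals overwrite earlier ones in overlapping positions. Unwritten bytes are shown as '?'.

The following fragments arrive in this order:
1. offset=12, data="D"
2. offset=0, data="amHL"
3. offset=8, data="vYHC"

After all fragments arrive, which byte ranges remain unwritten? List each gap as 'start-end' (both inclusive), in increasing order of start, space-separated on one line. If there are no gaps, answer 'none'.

Fragment 1: offset=12 len=1
Fragment 2: offset=0 len=4
Fragment 3: offset=8 len=4
Gaps: 4-7

Answer: 4-7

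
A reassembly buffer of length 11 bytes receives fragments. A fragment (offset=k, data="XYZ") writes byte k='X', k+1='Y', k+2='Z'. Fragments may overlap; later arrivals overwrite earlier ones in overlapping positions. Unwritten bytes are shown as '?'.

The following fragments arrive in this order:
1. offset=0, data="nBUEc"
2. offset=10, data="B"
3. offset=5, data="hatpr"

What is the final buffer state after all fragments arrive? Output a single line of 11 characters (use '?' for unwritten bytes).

Answer: nBUEchatprB

Derivation:
Fragment 1: offset=0 data="nBUEc" -> buffer=nBUEc??????
Fragment 2: offset=10 data="B" -> buffer=nBUEc?????B
Fragment 3: offset=5 data="hatpr" -> buffer=nBUEchatprB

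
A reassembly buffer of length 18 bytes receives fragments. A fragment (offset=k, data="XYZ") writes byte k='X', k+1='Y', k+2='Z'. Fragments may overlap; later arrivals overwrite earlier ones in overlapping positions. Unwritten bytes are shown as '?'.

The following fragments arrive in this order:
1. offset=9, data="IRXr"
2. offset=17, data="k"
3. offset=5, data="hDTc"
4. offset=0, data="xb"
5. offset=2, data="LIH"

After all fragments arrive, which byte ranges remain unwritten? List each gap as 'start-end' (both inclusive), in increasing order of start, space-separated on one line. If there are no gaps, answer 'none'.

Fragment 1: offset=9 len=4
Fragment 2: offset=17 len=1
Fragment 3: offset=5 len=4
Fragment 4: offset=0 len=2
Fragment 5: offset=2 len=3
Gaps: 13-16

Answer: 13-16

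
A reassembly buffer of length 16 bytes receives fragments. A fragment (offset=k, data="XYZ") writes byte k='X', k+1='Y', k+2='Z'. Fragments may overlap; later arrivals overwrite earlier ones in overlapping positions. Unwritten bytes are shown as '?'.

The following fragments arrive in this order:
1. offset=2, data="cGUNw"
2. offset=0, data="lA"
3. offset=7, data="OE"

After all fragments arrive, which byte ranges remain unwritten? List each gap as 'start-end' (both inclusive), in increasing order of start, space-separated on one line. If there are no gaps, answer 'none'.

Fragment 1: offset=2 len=5
Fragment 2: offset=0 len=2
Fragment 3: offset=7 len=2
Gaps: 9-15

Answer: 9-15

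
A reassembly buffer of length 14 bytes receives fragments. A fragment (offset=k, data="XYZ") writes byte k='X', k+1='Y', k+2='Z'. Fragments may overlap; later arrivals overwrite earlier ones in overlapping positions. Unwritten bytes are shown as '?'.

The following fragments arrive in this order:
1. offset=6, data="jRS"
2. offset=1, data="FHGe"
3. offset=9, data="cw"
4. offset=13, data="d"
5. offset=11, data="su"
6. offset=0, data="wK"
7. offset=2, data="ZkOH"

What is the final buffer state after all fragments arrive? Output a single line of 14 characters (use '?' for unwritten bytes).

Answer: wKZkOHjRScwsud

Derivation:
Fragment 1: offset=6 data="jRS" -> buffer=??????jRS?????
Fragment 2: offset=1 data="FHGe" -> buffer=?FHGe?jRS?????
Fragment 3: offset=9 data="cw" -> buffer=?FHGe?jRScw???
Fragment 4: offset=13 data="d" -> buffer=?FHGe?jRScw??d
Fragment 5: offset=11 data="su" -> buffer=?FHGe?jRScwsud
Fragment 6: offset=0 data="wK" -> buffer=wKHGe?jRScwsud
Fragment 7: offset=2 data="ZkOH" -> buffer=wKZkOHjRScwsud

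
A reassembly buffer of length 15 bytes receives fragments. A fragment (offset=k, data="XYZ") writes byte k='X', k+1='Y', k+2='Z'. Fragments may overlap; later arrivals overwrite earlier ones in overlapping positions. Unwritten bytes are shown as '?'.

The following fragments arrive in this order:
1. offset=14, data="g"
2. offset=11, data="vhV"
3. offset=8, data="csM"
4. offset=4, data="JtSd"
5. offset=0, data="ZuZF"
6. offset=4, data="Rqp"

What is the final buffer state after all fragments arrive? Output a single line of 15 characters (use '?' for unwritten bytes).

Fragment 1: offset=14 data="g" -> buffer=??????????????g
Fragment 2: offset=11 data="vhV" -> buffer=???????????vhVg
Fragment 3: offset=8 data="csM" -> buffer=????????csMvhVg
Fragment 4: offset=4 data="JtSd" -> buffer=????JtSdcsMvhVg
Fragment 5: offset=0 data="ZuZF" -> buffer=ZuZFJtSdcsMvhVg
Fragment 6: offset=4 data="Rqp" -> buffer=ZuZFRqpdcsMvhVg

Answer: ZuZFRqpdcsMvhVg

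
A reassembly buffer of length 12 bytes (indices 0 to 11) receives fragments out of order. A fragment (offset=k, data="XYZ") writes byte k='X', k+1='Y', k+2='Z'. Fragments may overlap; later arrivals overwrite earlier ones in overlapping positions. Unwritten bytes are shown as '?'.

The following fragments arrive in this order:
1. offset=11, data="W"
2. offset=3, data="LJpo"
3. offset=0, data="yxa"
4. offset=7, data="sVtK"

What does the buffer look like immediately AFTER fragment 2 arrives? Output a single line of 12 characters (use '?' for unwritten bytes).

Answer: ???LJpo????W

Derivation:
Fragment 1: offset=11 data="W" -> buffer=???????????W
Fragment 2: offset=3 data="LJpo" -> buffer=???LJpo????W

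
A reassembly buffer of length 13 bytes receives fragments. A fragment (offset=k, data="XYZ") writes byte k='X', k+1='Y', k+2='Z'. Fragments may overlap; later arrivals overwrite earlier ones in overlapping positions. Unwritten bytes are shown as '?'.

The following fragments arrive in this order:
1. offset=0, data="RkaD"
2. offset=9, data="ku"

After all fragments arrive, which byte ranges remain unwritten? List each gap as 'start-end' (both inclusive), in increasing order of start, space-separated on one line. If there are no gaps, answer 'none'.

Fragment 1: offset=0 len=4
Fragment 2: offset=9 len=2
Gaps: 4-8 11-12

Answer: 4-8 11-12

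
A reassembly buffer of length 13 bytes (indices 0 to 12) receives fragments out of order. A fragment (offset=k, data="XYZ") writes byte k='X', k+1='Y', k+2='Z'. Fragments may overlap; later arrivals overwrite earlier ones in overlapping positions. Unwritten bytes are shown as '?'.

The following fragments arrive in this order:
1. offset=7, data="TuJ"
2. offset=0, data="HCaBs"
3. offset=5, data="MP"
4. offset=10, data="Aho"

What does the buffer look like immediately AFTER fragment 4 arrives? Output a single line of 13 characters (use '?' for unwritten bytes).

Fragment 1: offset=7 data="TuJ" -> buffer=???????TuJ???
Fragment 2: offset=0 data="HCaBs" -> buffer=HCaBs??TuJ???
Fragment 3: offset=5 data="MP" -> buffer=HCaBsMPTuJ???
Fragment 4: offset=10 data="Aho" -> buffer=HCaBsMPTuJAho

Answer: HCaBsMPTuJAho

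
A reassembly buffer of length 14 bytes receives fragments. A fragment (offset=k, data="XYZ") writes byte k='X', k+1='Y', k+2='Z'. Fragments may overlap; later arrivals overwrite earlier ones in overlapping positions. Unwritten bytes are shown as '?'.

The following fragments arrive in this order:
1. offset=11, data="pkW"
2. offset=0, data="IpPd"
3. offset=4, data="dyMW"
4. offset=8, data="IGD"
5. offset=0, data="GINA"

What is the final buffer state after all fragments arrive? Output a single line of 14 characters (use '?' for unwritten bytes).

Fragment 1: offset=11 data="pkW" -> buffer=???????????pkW
Fragment 2: offset=0 data="IpPd" -> buffer=IpPd???????pkW
Fragment 3: offset=4 data="dyMW" -> buffer=IpPddyMW???pkW
Fragment 4: offset=8 data="IGD" -> buffer=IpPddyMWIGDpkW
Fragment 5: offset=0 data="GINA" -> buffer=GINAdyMWIGDpkW

Answer: GINAdyMWIGDpkW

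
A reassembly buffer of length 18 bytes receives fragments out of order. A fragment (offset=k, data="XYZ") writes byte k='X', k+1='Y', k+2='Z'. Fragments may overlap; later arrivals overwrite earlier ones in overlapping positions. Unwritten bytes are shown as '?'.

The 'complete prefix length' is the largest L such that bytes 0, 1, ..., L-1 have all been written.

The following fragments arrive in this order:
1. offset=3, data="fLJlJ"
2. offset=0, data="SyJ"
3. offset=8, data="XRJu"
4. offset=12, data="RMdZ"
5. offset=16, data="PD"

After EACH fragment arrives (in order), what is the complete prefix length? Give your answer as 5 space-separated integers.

Answer: 0 8 12 16 18

Derivation:
Fragment 1: offset=3 data="fLJlJ" -> buffer=???fLJlJ?????????? -> prefix_len=0
Fragment 2: offset=0 data="SyJ" -> buffer=SyJfLJlJ?????????? -> prefix_len=8
Fragment 3: offset=8 data="XRJu" -> buffer=SyJfLJlJXRJu?????? -> prefix_len=12
Fragment 4: offset=12 data="RMdZ" -> buffer=SyJfLJlJXRJuRMdZ?? -> prefix_len=16
Fragment 5: offset=16 data="PD" -> buffer=SyJfLJlJXRJuRMdZPD -> prefix_len=18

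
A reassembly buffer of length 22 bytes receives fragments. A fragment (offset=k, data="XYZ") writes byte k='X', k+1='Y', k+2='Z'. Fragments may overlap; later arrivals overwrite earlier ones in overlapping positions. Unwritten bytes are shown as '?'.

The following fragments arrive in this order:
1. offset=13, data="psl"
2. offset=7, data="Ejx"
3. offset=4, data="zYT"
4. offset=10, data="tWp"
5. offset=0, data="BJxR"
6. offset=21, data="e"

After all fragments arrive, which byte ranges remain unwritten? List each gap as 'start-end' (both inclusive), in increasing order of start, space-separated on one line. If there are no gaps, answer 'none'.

Answer: 16-20

Derivation:
Fragment 1: offset=13 len=3
Fragment 2: offset=7 len=3
Fragment 3: offset=4 len=3
Fragment 4: offset=10 len=3
Fragment 5: offset=0 len=4
Fragment 6: offset=21 len=1
Gaps: 16-20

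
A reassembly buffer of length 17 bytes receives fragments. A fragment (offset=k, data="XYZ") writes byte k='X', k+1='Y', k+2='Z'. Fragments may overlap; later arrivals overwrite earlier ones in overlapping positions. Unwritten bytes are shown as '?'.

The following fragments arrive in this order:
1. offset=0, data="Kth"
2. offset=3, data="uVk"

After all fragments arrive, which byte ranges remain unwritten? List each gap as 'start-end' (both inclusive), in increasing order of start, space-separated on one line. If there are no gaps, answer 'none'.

Fragment 1: offset=0 len=3
Fragment 2: offset=3 len=3
Gaps: 6-16

Answer: 6-16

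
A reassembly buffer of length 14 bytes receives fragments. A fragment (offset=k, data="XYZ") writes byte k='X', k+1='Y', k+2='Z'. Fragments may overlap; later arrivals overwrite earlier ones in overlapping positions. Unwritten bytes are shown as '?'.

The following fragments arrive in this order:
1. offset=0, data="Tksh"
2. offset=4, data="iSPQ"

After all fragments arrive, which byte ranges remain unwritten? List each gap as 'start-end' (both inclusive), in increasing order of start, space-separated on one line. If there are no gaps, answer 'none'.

Fragment 1: offset=0 len=4
Fragment 2: offset=4 len=4
Gaps: 8-13

Answer: 8-13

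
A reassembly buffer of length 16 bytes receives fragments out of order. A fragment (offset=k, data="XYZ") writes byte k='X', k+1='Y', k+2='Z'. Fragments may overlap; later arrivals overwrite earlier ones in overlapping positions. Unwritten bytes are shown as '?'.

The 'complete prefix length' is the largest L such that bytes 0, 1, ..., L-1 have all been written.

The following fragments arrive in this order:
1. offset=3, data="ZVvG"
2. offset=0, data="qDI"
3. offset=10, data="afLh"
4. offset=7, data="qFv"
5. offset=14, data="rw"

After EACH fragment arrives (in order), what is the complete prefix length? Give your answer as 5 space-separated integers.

Fragment 1: offset=3 data="ZVvG" -> buffer=???ZVvG????????? -> prefix_len=0
Fragment 2: offset=0 data="qDI" -> buffer=qDIZVvG????????? -> prefix_len=7
Fragment 3: offset=10 data="afLh" -> buffer=qDIZVvG???afLh?? -> prefix_len=7
Fragment 4: offset=7 data="qFv" -> buffer=qDIZVvGqFvafLh?? -> prefix_len=14
Fragment 5: offset=14 data="rw" -> buffer=qDIZVvGqFvafLhrw -> prefix_len=16

Answer: 0 7 7 14 16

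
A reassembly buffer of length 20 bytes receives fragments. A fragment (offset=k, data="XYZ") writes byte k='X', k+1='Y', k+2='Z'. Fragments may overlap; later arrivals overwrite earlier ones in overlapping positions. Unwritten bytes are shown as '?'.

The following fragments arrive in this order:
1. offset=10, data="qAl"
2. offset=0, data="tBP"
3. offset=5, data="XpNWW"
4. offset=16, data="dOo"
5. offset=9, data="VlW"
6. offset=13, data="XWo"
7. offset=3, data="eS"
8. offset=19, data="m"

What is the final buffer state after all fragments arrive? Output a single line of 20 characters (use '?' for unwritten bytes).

Fragment 1: offset=10 data="qAl" -> buffer=??????????qAl???????
Fragment 2: offset=0 data="tBP" -> buffer=tBP???????qAl???????
Fragment 3: offset=5 data="XpNWW" -> buffer=tBP??XpNWWqAl???????
Fragment 4: offset=16 data="dOo" -> buffer=tBP??XpNWWqAl???dOo?
Fragment 5: offset=9 data="VlW" -> buffer=tBP??XpNWVlWl???dOo?
Fragment 6: offset=13 data="XWo" -> buffer=tBP??XpNWVlWlXWodOo?
Fragment 7: offset=3 data="eS" -> buffer=tBPeSXpNWVlWlXWodOo?
Fragment 8: offset=19 data="m" -> buffer=tBPeSXpNWVlWlXWodOom

Answer: tBPeSXpNWVlWlXWodOom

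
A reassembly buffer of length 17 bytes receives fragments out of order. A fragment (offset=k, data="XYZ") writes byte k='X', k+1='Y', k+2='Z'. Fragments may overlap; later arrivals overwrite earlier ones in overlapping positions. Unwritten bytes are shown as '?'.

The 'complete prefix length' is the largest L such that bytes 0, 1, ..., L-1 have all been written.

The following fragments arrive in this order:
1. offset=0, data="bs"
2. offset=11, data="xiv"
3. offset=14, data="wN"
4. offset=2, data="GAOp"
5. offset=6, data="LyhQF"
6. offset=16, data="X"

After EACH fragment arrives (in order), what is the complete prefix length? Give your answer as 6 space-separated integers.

Fragment 1: offset=0 data="bs" -> buffer=bs??????????????? -> prefix_len=2
Fragment 2: offset=11 data="xiv" -> buffer=bs?????????xiv??? -> prefix_len=2
Fragment 3: offset=14 data="wN" -> buffer=bs?????????xivwN? -> prefix_len=2
Fragment 4: offset=2 data="GAOp" -> buffer=bsGAOp?????xivwN? -> prefix_len=6
Fragment 5: offset=6 data="LyhQF" -> buffer=bsGAOpLyhQFxivwN? -> prefix_len=16
Fragment 6: offset=16 data="X" -> buffer=bsGAOpLyhQFxivwNX -> prefix_len=17

Answer: 2 2 2 6 16 17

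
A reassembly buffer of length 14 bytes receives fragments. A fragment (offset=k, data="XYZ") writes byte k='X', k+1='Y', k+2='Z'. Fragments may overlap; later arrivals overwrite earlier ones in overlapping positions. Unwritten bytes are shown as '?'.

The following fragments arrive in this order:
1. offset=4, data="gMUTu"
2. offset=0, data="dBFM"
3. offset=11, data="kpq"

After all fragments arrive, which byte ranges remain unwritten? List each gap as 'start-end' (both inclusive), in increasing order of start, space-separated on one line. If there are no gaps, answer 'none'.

Answer: 9-10

Derivation:
Fragment 1: offset=4 len=5
Fragment 2: offset=0 len=4
Fragment 3: offset=11 len=3
Gaps: 9-10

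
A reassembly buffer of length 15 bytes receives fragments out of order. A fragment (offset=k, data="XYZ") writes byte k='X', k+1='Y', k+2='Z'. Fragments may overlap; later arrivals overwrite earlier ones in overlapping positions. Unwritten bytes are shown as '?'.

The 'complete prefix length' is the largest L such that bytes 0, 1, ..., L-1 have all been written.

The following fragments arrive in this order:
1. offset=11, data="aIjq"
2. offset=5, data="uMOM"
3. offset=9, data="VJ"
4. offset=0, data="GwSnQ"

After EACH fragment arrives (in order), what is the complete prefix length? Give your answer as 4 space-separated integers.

Answer: 0 0 0 15

Derivation:
Fragment 1: offset=11 data="aIjq" -> buffer=???????????aIjq -> prefix_len=0
Fragment 2: offset=5 data="uMOM" -> buffer=?????uMOM??aIjq -> prefix_len=0
Fragment 3: offset=9 data="VJ" -> buffer=?????uMOMVJaIjq -> prefix_len=0
Fragment 4: offset=0 data="GwSnQ" -> buffer=GwSnQuMOMVJaIjq -> prefix_len=15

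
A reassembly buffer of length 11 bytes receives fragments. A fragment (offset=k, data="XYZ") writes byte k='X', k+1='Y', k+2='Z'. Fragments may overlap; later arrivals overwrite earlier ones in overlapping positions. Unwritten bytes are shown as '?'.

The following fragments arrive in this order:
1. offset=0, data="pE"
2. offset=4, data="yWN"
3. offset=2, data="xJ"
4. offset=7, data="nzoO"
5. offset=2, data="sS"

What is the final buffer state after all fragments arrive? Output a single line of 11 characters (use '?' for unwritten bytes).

Fragment 1: offset=0 data="pE" -> buffer=pE?????????
Fragment 2: offset=4 data="yWN" -> buffer=pE??yWN????
Fragment 3: offset=2 data="xJ" -> buffer=pExJyWN????
Fragment 4: offset=7 data="nzoO" -> buffer=pExJyWNnzoO
Fragment 5: offset=2 data="sS" -> buffer=pEsSyWNnzoO

Answer: pEsSyWNnzoO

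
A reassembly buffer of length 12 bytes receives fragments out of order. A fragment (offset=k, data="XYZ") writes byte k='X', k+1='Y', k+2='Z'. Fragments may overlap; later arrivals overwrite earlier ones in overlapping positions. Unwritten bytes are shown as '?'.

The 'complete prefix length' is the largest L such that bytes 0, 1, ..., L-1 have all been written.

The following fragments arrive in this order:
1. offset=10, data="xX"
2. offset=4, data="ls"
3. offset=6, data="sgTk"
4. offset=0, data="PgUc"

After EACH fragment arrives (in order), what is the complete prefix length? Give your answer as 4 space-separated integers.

Fragment 1: offset=10 data="xX" -> buffer=??????????xX -> prefix_len=0
Fragment 2: offset=4 data="ls" -> buffer=????ls????xX -> prefix_len=0
Fragment 3: offset=6 data="sgTk" -> buffer=????lssgTkxX -> prefix_len=0
Fragment 4: offset=0 data="PgUc" -> buffer=PgUclssgTkxX -> prefix_len=12

Answer: 0 0 0 12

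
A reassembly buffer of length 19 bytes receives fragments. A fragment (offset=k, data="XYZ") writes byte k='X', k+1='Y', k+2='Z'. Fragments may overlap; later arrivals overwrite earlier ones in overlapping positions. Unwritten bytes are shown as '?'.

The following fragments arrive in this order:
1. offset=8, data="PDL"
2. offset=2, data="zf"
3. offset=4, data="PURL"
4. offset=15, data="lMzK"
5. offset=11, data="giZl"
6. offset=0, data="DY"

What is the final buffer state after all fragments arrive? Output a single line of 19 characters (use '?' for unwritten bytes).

Fragment 1: offset=8 data="PDL" -> buffer=????????PDL????????
Fragment 2: offset=2 data="zf" -> buffer=??zf????PDL????????
Fragment 3: offset=4 data="PURL" -> buffer=??zfPURLPDL????????
Fragment 4: offset=15 data="lMzK" -> buffer=??zfPURLPDL????lMzK
Fragment 5: offset=11 data="giZl" -> buffer=??zfPURLPDLgiZllMzK
Fragment 6: offset=0 data="DY" -> buffer=DYzfPURLPDLgiZllMzK

Answer: DYzfPURLPDLgiZllMzK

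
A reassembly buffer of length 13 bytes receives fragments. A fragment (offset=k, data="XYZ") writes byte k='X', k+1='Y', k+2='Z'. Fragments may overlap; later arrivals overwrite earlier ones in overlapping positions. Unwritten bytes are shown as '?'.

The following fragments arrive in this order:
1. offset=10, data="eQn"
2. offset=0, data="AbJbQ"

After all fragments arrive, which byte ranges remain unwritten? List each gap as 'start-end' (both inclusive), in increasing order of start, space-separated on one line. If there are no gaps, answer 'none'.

Answer: 5-9

Derivation:
Fragment 1: offset=10 len=3
Fragment 2: offset=0 len=5
Gaps: 5-9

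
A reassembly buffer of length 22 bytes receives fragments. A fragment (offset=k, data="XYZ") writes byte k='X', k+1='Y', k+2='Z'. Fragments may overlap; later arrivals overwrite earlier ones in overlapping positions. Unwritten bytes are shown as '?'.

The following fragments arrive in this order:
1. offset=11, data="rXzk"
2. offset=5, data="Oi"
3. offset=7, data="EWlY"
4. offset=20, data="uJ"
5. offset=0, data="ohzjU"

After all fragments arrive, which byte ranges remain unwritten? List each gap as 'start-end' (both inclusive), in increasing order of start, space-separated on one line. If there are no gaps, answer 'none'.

Answer: 15-19

Derivation:
Fragment 1: offset=11 len=4
Fragment 2: offset=5 len=2
Fragment 3: offset=7 len=4
Fragment 4: offset=20 len=2
Fragment 5: offset=0 len=5
Gaps: 15-19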